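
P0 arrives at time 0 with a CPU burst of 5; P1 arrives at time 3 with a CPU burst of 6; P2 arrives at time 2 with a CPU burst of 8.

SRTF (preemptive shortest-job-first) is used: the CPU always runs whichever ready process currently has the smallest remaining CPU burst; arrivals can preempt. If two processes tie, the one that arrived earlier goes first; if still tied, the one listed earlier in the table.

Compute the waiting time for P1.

Schedule: | P0 0-5 | P1 5-11 | P2 11-19 |
Completion: P0=5  P1=11  P2=19
Turnaround (C−A): P0=5  P1=8  P2=17
Waiting(P1) = turnaround − burst = 8 − 6 = 2

2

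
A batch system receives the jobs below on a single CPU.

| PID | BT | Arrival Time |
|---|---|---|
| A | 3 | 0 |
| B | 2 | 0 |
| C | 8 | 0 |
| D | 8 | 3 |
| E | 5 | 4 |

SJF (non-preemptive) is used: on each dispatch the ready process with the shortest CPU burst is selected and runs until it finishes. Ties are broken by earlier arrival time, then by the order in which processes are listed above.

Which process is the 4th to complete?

Timeline: | B 0-2 | A 2-5 | E 5-10 | C 10-18 | D 18-26 |
Completion: A=5  B=2  C=18  D=26  E=10
Turnaround (C−A): A=5  B=2  C=18  D=23  E=6
Finish order: B → A → E → C → D

C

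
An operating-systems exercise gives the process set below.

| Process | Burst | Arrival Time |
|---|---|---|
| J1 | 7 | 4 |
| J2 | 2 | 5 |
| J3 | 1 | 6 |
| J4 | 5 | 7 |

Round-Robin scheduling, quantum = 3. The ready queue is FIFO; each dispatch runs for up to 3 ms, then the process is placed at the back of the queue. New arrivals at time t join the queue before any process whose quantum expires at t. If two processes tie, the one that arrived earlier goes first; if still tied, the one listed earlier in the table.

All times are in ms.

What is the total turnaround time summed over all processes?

Gantt: | idle 0-4 | J1 4-7 | J2 7-9 | J3 9-10 | J4 10-13 | J1 13-16 | J4 16-18 | J1 18-19 |
Completion: J1=19  J2=9  J3=10  J4=18
Turnaround (C−A): J1=15  J2=4  J3=4  J4=11
Turnaround = completion − arrival: J1=15, J2=4, J3=4, J4=11
Total turnaround = 15 + 4 + 4 + 11 = 34

34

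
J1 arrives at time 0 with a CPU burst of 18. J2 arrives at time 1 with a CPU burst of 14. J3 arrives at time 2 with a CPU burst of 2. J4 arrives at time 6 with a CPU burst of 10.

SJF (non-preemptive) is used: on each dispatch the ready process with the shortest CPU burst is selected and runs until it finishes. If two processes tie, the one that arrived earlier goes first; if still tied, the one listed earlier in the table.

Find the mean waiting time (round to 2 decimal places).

14.75

Schedule: | J1 0-18 | J3 18-20 | J4 20-30 | J2 30-44 |
Completion: J1=18  J2=44  J3=20  J4=30
Waiting times: J1=0, J2=29, J3=16, J4=14
Average waiting = (0+29+16+14) / 4 = 59/4 = 14.75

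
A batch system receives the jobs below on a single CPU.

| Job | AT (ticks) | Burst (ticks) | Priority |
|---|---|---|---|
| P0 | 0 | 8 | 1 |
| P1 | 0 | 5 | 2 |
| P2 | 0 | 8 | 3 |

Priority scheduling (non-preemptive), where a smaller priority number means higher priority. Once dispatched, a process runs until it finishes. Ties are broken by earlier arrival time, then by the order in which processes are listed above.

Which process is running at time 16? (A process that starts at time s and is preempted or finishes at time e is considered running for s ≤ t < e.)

P2

Schedule: | P0 0-8 | P1 8-13 | P2 13-21 |
Completion: P0=8  P1=13  P2=21
Turnaround (C−A): P0=8  P1=13  P2=21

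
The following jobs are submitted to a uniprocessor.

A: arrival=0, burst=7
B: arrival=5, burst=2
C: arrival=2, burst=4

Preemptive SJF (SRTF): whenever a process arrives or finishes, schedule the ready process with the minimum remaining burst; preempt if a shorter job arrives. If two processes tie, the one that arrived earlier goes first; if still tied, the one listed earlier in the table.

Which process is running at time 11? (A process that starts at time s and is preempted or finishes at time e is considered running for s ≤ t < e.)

Timeline: | A 0-2 | C 2-6 | B 6-8 | A 8-13 |
Completion: A=13  B=8  C=6

A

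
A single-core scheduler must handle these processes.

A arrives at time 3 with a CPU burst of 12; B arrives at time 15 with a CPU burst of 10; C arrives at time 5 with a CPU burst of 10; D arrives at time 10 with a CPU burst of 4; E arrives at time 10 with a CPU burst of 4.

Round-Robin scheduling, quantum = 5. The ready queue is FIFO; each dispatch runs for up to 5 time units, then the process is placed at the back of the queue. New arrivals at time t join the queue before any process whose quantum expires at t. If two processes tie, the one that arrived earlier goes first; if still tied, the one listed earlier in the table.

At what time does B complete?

43

Timeline: | idle 0-3 | A 3-8 | C 8-13 | A 13-18 | D 18-22 | E 22-26 | C 26-31 | B 31-36 | A 36-38 | B 38-43 |
Completion: A=38  B=43  C=31  D=22  E=26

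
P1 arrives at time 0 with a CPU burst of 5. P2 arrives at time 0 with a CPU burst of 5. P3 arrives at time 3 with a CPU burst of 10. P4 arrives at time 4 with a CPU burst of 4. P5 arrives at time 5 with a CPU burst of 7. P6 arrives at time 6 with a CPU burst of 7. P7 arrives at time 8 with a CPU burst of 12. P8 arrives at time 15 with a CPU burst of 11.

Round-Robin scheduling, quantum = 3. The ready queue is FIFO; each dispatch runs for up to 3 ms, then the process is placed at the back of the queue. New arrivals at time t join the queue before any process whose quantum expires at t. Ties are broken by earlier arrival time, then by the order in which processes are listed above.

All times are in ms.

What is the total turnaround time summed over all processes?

Schedule: | P1 0-3 | P2 3-6 | P3 6-9 | P1 9-11 | P4 11-14 | P5 14-17 | P6 17-20 | P2 20-22 | P7 22-25 | P3 25-28 | P4 28-29 | P8 29-32 | P5 32-35 | P6 35-38 | P7 38-41 | P3 41-44 | P8 44-47 | P5 47-48 | P6 48-49 | P7 49-52 | P3 52-53 | P8 53-56 | P7 56-59 | P8 59-61 |
Completion: P1=11  P2=22  P3=53  P4=29  P5=48  P6=49  P7=59  P8=61
Turnaround (C−A): P1=11  P2=22  P3=50  P4=25  P5=43  P6=43  P7=51  P8=46
Turnaround = completion − arrival: P1=11, P2=22, P3=50, P4=25, P5=43, P6=43, P7=51, P8=46
Total turnaround = 11 + 22 + 50 + 25 + 43 + 43 + 51 + 46 = 291

291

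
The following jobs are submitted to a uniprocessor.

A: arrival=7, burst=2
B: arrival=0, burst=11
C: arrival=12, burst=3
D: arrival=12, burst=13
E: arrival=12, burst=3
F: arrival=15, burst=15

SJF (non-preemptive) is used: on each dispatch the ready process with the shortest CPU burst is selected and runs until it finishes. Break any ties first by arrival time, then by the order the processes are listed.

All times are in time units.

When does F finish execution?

Gantt: | B 0-11 | A 11-13 | C 13-16 | E 16-19 | D 19-32 | F 32-47 |
Completion: A=13  B=11  C=16  D=32  E=19  F=47

47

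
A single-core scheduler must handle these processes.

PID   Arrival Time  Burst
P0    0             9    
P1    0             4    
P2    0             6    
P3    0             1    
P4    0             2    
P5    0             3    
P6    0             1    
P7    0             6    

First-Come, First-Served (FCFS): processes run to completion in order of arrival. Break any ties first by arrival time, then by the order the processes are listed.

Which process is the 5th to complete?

Schedule: | P0 0-9 | P1 9-13 | P2 13-19 | P3 19-20 | P4 20-22 | P5 22-25 | P6 25-26 | P7 26-32 |
Completion: P0=9  P1=13  P2=19  P3=20  P4=22  P5=25  P6=26  P7=32
Turnaround (C−A): P0=9  P1=13  P2=19  P3=20  P4=22  P5=25  P6=26  P7=32
Finish order: P0 → P1 → P2 → P3 → P4 → P5 → P6 → P7

P4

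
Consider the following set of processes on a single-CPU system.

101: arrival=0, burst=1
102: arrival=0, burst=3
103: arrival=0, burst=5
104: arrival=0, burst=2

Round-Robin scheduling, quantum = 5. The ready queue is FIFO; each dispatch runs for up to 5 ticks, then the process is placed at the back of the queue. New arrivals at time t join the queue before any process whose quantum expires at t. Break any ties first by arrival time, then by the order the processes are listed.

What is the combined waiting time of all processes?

14

Gantt: | 101 0-1 | 102 1-4 | 103 4-9 | 104 9-11 |
Completion: 101=1  102=4  103=9  104=11
Waiting = turnaround − burst: 101=0, 102=1, 103=4, 104=9
Total waiting = 0 + 1 + 4 + 9 = 14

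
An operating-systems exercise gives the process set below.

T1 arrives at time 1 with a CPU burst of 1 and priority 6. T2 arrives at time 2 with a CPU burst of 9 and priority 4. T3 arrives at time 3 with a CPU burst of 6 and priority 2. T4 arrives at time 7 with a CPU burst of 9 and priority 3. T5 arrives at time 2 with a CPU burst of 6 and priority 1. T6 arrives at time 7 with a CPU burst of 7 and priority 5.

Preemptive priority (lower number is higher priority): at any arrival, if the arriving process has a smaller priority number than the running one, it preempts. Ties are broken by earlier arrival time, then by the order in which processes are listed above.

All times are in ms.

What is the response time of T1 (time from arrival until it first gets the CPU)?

0

Gantt: | idle 0-1 | T1 1-2 | T5 2-8 | T3 8-14 | T4 14-23 | T2 23-32 | T6 32-39 |
Completion: T1=2  T2=32  T3=14  T4=23  T5=8  T6=39
Turnaround (C−A): T1=1  T2=30  T3=11  T4=16  T5=6  T6=32
Response(T1) = first start − arrival = 1 − 1 = 0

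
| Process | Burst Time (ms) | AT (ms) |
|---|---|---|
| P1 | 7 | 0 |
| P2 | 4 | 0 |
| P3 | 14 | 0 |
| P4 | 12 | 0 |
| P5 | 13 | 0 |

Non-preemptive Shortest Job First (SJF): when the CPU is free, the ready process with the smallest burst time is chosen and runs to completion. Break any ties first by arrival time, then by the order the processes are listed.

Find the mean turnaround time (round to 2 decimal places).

Schedule: | P2 0-4 | P1 4-11 | P4 11-23 | P5 23-36 | P3 36-50 |
Completion: P1=11  P2=4  P3=50  P4=23  P5=36
Turnaround times: P1=11, P2=4, P3=50, P4=23, P5=36
Average turnaround = (11+4+50+23+36) / 5 = 124/5 = 24.80

24.80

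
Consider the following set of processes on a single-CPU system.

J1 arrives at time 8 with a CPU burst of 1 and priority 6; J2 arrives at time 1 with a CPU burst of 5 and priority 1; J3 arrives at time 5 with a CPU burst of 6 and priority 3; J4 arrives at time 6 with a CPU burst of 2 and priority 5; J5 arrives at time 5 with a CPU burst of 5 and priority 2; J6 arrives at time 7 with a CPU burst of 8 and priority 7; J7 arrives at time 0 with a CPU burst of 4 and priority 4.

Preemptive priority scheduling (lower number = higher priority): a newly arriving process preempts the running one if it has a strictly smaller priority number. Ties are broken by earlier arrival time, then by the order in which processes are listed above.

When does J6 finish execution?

Timeline: | J7 0-1 | J2 1-6 | J5 6-11 | J3 11-17 | J7 17-20 | J4 20-22 | J1 22-23 | J6 23-31 |
Completion: J1=23  J2=6  J3=17  J4=22  J5=11  J6=31  J7=20
Turnaround (C−A): J1=15  J2=5  J3=12  J4=16  J5=6  J6=24  J7=20

31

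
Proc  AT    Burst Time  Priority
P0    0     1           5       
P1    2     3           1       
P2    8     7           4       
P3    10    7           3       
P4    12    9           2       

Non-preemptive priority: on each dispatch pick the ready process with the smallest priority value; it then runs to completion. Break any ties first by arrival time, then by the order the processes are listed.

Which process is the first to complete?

P0

Timeline: | P0 0-1 | idle 1-2 | P1 2-5 | idle 5-8 | P2 8-15 | P4 15-24 | P3 24-31 |
Completion: P0=1  P1=5  P2=15  P3=31  P4=24
Turnaround (C−A): P0=1  P1=3  P2=7  P3=21  P4=12
Finish order: P0 → P1 → P2 → P4 → P3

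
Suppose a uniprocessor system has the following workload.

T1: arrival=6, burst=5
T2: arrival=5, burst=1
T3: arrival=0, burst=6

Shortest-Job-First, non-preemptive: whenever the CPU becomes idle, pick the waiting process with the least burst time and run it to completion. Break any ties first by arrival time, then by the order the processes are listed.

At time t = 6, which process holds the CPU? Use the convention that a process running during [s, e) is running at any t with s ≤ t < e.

T2

Timeline: | T3 0-6 | T2 6-7 | T1 7-12 |
Completion: T1=12  T2=7  T3=6
Turnaround (C−A): T1=6  T2=2  T3=6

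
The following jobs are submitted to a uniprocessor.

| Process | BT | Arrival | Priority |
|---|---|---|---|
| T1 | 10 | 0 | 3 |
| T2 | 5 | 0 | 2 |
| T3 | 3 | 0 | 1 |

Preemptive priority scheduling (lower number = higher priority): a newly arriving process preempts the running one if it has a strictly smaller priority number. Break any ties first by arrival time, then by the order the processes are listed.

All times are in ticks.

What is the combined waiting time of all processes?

11

Gantt: | T3 0-3 | T2 3-8 | T1 8-18 |
Completion: T1=18  T2=8  T3=3
Turnaround (C−A): T1=18  T2=8  T3=3
Waiting = turnaround − burst: T1=8, T2=3, T3=0
Total waiting = 8 + 3 + 0 = 11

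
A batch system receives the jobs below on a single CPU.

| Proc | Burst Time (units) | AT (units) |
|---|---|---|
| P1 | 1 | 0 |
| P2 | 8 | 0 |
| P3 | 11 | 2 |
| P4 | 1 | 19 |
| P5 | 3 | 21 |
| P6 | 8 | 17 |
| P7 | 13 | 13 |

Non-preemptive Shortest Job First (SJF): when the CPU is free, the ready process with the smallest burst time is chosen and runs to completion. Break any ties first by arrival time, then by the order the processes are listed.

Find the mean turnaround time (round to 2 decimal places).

Gantt: | P1 0-1 | P2 1-9 | P3 9-20 | P4 20-21 | P5 21-24 | P6 24-32 | P7 32-45 |
Completion: P1=1  P2=9  P3=20  P4=21  P5=24  P6=32  P7=45
Turnaround times: P1=1, P2=9, P3=18, P4=2, P5=3, P6=15, P7=32
Average turnaround = (1+9+18+2+3+15+32) / 7 = 80/7 = 11.43

11.43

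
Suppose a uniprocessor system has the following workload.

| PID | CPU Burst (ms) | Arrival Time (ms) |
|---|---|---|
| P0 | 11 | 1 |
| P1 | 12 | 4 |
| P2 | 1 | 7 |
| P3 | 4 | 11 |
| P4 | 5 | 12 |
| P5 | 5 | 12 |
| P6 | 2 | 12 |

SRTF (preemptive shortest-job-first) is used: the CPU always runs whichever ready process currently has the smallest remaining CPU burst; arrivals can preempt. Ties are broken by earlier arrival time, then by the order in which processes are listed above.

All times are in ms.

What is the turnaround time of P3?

8

Timeline: | idle 0-1 | P0 1-7 | P2 7-8 | P0 8-13 | P6 13-15 | P3 15-19 | P4 19-24 | P5 24-29 | P1 29-41 |
Completion: P0=13  P1=41  P2=8  P3=19  P4=24  P5=29  P6=15
Turnaround(P3) = completion − arrival = 19 − 11 = 8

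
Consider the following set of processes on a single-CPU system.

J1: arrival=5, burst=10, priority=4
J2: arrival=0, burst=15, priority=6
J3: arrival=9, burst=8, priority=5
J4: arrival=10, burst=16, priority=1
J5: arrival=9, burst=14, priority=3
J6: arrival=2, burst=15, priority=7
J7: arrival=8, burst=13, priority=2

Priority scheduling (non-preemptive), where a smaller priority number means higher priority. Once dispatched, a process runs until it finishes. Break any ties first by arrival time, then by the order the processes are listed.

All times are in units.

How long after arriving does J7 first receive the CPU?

Gantt: | J2 0-15 | J4 15-31 | J7 31-44 | J5 44-58 | J1 58-68 | J3 68-76 | J6 76-91 |
Completion: J1=68  J2=15  J3=76  J4=31  J5=58  J6=91  J7=44
Response(J7) = first start − arrival = 31 − 8 = 23

23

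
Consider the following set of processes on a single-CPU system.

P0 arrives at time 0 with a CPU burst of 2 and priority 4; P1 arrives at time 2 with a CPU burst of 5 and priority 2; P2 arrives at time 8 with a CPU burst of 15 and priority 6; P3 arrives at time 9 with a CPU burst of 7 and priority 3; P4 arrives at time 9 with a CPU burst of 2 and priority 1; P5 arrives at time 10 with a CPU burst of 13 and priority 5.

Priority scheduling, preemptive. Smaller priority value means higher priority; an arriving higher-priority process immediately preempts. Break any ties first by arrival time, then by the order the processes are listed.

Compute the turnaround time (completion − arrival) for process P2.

37

Timeline: | P0 0-2 | P1 2-7 | idle 7-8 | P2 8-9 | P4 9-11 | P3 11-18 | P5 18-31 | P2 31-45 |
Completion: P0=2  P1=7  P2=45  P3=18  P4=11  P5=31
Turnaround (C−A): P0=2  P1=5  P2=37  P3=9  P4=2  P5=21
Turnaround(P2) = completion − arrival = 45 − 8 = 37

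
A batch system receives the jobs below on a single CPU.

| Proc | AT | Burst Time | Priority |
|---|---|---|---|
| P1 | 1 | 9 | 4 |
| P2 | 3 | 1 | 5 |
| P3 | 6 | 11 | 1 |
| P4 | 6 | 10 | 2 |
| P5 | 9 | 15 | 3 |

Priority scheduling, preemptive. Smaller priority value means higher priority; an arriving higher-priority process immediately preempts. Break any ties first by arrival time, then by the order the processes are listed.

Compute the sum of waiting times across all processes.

108

Gantt: | idle 0-1 | P1 1-6 | P3 6-17 | P4 17-27 | P5 27-42 | P1 42-46 | P2 46-47 |
Completion: P1=46  P2=47  P3=17  P4=27  P5=42
Turnaround (C−A): P1=45  P2=44  P3=11  P4=21  P5=33
Waiting = turnaround − burst: P1=36, P2=43, P3=0, P4=11, P5=18
Total waiting = 36 + 43 + 0 + 11 + 18 = 108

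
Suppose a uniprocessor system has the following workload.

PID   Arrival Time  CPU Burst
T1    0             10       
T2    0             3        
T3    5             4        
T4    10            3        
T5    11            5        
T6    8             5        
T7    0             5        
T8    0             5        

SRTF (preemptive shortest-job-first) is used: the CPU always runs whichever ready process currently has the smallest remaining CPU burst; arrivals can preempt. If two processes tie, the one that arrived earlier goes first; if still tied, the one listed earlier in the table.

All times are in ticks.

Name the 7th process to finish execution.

T5

Gantt: | T2 0-3 | T7 3-8 | T3 8-12 | T4 12-15 | T8 15-20 | T6 20-25 | T5 25-30 | T1 30-40 |
Completion: T1=40  T2=3  T3=12  T4=15  T5=30  T6=25  T7=8  T8=20
Turnaround (C−A): T1=40  T2=3  T3=7  T4=5  T5=19  T6=17  T7=8  T8=20
Finish order: T2 → T7 → T3 → T4 → T8 → T6 → T5 → T1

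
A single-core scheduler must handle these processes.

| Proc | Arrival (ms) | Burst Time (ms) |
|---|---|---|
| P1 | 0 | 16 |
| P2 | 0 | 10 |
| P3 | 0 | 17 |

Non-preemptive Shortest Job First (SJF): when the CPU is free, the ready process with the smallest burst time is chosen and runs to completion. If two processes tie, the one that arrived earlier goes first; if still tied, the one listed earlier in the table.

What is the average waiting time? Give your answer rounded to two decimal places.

Schedule: | P2 0-10 | P1 10-26 | P3 26-43 |
Completion: P1=26  P2=10  P3=43
Turnaround (C−A): P1=26  P2=10  P3=43
Waiting times: P1=10, P2=0, P3=26
Average waiting = (10+0+26) / 3 = 36/3 = 12.00

12.00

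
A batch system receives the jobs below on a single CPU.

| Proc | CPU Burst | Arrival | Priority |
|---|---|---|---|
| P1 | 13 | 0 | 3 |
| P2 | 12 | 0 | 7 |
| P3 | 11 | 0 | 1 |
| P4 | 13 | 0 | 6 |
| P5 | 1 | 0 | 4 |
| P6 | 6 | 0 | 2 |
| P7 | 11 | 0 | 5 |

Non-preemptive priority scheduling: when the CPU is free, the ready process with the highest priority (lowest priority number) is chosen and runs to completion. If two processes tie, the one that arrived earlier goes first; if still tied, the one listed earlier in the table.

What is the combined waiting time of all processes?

186

Gantt: | P3 0-11 | P6 11-17 | P1 17-30 | P5 30-31 | P7 31-42 | P4 42-55 | P2 55-67 |
Completion: P1=30  P2=67  P3=11  P4=55  P5=31  P6=17  P7=42
Waiting = turnaround − burst: P1=17, P2=55, P3=0, P4=42, P5=30, P6=11, P7=31
Total waiting = 17 + 55 + 0 + 42 + 30 + 11 + 31 = 186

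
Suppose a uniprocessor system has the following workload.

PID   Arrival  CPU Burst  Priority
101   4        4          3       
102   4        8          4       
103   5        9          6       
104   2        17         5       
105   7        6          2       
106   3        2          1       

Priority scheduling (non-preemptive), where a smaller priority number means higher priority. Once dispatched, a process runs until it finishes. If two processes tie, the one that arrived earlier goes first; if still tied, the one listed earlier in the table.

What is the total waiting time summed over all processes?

114

Timeline: | idle 0-2 | 104 2-19 | 106 19-21 | 105 21-27 | 101 27-31 | 102 31-39 | 103 39-48 |
Completion: 101=31  102=39  103=48  104=19  105=27  106=21
Turnaround (C−A): 101=27  102=35  103=43  104=17  105=20  106=18
Waiting = turnaround − burst: 101=23, 102=27, 103=34, 104=0, 105=14, 106=16
Total waiting = 23 + 27 + 34 + 0 + 14 + 16 = 114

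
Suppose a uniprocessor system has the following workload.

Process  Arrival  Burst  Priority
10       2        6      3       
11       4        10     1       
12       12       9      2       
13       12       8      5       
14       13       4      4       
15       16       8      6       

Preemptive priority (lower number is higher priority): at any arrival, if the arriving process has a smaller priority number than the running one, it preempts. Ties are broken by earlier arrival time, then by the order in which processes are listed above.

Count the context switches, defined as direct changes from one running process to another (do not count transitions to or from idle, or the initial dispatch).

6

Gantt: | idle 0-2 | 10 2-4 | 11 4-14 | 12 14-23 | 10 23-27 | 14 27-31 | 13 31-39 | 15 39-47 |
Completion: 10=27  11=14  12=23  13=39  14=31  15=47
Turnaround (C−A): 10=25  11=10  12=11  13=27  14=18  15=31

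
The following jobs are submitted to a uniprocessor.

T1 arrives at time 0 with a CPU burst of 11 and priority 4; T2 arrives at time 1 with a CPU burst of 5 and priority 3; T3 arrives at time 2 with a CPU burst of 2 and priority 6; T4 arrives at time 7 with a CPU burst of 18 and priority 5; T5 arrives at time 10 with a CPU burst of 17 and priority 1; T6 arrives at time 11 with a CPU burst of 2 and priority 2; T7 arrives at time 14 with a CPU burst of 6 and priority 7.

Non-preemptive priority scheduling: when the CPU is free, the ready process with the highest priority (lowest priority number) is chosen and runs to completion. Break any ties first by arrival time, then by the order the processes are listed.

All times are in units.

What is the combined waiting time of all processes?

167

Schedule: | T1 0-11 | T5 11-28 | T6 28-30 | T2 30-35 | T4 35-53 | T3 53-55 | T7 55-61 |
Completion: T1=11  T2=35  T3=55  T4=53  T5=28  T6=30  T7=61
Turnaround (C−A): T1=11  T2=34  T3=53  T4=46  T5=18  T6=19  T7=47
Waiting = turnaround − burst: T1=0, T2=29, T3=51, T4=28, T5=1, T6=17, T7=41
Total waiting = 0 + 29 + 51 + 28 + 1 + 17 + 41 = 167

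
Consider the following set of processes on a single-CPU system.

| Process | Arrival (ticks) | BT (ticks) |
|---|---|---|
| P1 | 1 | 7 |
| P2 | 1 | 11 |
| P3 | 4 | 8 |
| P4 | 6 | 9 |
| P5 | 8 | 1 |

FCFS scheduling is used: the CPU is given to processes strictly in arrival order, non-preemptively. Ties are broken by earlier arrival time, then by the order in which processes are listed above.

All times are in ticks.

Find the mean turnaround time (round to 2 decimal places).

Gantt: | idle 0-1 | P1 1-8 | P2 8-19 | P3 19-27 | P4 27-36 | P5 36-37 |
Completion: P1=8  P2=19  P3=27  P4=36  P5=37
Turnaround (C−A): P1=7  P2=18  P3=23  P4=30  P5=29
Turnaround times: P1=7, P2=18, P3=23, P4=30, P5=29
Average turnaround = (7+18+23+30+29) / 5 = 107/5 = 21.40

21.40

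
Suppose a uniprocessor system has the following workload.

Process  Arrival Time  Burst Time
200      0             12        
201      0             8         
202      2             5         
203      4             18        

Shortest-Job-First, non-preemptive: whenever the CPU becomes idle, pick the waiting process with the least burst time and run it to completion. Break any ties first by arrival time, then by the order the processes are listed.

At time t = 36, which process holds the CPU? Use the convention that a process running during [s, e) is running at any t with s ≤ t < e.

Schedule: | 201 0-8 | 202 8-13 | 200 13-25 | 203 25-43 |
Completion: 200=25  201=8  202=13  203=43

203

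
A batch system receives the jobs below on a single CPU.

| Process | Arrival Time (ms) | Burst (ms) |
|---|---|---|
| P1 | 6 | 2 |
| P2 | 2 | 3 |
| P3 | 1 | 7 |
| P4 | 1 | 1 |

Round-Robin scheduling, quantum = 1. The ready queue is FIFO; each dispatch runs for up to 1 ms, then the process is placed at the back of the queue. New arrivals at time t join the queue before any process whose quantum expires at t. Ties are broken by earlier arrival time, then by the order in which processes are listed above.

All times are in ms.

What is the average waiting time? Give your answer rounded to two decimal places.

3.50

Gantt: | idle 0-1 | P3 1-2 | P4 2-3 | P2 3-4 | P3 4-5 | P2 5-6 | P3 6-7 | P1 7-8 | P2 8-9 | P3 9-10 | P1 10-11 | P3 11-14 |
Completion: P1=11  P2=9  P3=14  P4=3
Waiting times: P1=3, P2=4, P3=6, P4=1
Average waiting = (3+4+6+1) / 4 = 14/4 = 3.50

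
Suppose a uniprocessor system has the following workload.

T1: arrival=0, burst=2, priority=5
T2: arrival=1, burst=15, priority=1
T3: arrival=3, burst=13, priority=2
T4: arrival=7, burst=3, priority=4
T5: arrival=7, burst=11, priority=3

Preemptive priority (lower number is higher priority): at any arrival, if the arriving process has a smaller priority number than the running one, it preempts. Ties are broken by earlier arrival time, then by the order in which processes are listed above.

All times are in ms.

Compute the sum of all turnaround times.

Timeline: | T1 0-1 | T2 1-16 | T3 16-29 | T5 29-40 | T4 40-43 | T1 43-44 |
Completion: T1=44  T2=16  T3=29  T4=43  T5=40
Turnaround (C−A): T1=44  T2=15  T3=26  T4=36  T5=33
Turnaround = completion − arrival: T1=44, T2=15, T3=26, T4=36, T5=33
Total turnaround = 44 + 15 + 26 + 36 + 33 = 154

154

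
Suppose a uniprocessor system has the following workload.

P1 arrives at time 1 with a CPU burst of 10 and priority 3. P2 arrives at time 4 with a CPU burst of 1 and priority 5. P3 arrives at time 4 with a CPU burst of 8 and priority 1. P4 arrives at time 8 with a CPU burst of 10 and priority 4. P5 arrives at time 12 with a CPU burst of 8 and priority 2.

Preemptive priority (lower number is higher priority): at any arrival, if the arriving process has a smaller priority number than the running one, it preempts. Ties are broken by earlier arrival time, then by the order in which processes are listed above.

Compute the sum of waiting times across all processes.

68

Timeline: | idle 0-1 | P1 1-4 | P3 4-12 | P5 12-20 | P1 20-27 | P4 27-37 | P2 37-38 |
Completion: P1=27  P2=38  P3=12  P4=37  P5=20
Turnaround (C−A): P1=26  P2=34  P3=8  P4=29  P5=8
Waiting = turnaround − burst: P1=16, P2=33, P3=0, P4=19, P5=0
Total waiting = 16 + 33 + 0 + 19 + 0 = 68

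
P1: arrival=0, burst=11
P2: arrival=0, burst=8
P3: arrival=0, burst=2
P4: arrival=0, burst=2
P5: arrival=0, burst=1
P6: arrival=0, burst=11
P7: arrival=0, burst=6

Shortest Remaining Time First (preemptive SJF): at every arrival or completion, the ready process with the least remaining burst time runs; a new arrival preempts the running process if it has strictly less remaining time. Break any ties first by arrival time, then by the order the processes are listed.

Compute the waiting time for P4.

3

Timeline: | P5 0-1 | P3 1-3 | P4 3-5 | P7 5-11 | P2 11-19 | P1 19-30 | P6 30-41 |
Completion: P1=30  P2=19  P3=3  P4=5  P5=1  P6=41  P7=11
Turnaround (C−A): P1=30  P2=19  P3=3  P4=5  P5=1  P6=41  P7=11
Waiting(P4) = turnaround − burst = 5 − 2 = 3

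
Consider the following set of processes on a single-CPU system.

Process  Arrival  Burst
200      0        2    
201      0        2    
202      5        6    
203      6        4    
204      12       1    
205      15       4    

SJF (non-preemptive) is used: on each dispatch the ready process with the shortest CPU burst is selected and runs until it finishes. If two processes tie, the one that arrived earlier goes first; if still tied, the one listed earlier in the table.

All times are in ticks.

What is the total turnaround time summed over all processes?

Schedule: | 200 0-2 | 201 2-4 | idle 4-5 | 202 5-11 | 203 11-15 | 204 15-16 | 205 16-20 |
Completion: 200=2  201=4  202=11  203=15  204=16  205=20
Turnaround = completion − arrival: 200=2, 201=4, 202=6, 203=9, 204=4, 205=5
Total turnaround = 2 + 4 + 6 + 9 + 4 + 5 = 30

30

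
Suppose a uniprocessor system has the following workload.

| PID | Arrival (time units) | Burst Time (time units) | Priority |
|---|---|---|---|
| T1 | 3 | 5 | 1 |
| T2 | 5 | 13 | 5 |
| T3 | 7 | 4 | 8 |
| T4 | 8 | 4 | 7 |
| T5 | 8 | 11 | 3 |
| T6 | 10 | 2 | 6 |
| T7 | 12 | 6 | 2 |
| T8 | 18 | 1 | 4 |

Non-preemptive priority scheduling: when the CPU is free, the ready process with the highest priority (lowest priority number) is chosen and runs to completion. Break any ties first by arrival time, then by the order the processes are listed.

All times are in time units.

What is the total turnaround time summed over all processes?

Gantt: | idle 0-3 | T1 3-8 | T5 8-19 | T7 19-25 | T8 25-26 | T2 26-39 | T6 39-41 | T4 41-45 | T3 45-49 |
Completion: T1=8  T2=39  T3=49  T4=45  T5=19  T6=41  T7=25  T8=26
Turnaround = completion − arrival: T1=5, T2=34, T3=42, T4=37, T5=11, T6=31, T7=13, T8=8
Total turnaround = 5 + 34 + 42 + 37 + 11 + 31 + 13 + 8 = 181

181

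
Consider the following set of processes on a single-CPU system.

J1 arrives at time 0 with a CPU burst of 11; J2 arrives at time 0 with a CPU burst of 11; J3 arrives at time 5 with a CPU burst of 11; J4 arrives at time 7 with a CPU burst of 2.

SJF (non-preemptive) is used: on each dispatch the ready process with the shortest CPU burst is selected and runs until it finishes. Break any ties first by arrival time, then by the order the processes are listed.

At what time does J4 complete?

Gantt: | J1 0-11 | J4 11-13 | J2 13-24 | J3 24-35 |
Completion: J1=11  J2=24  J3=35  J4=13

13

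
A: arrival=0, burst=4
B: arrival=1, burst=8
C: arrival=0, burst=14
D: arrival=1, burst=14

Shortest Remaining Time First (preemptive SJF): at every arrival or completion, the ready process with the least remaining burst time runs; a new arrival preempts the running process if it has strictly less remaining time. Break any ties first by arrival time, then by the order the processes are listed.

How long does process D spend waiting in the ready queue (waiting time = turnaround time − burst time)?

25

Timeline: | A 0-4 | B 4-12 | C 12-26 | D 26-40 |
Completion: A=4  B=12  C=26  D=40
Waiting(D) = turnaround − burst = 39 − 14 = 25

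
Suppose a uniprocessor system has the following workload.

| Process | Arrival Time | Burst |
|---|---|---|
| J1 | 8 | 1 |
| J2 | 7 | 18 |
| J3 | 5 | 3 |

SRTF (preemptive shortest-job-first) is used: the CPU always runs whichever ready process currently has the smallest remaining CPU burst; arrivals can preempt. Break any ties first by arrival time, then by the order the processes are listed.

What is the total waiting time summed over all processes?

2

Gantt: | idle 0-5 | J3 5-8 | J1 8-9 | J2 9-27 |
Completion: J1=9  J2=27  J3=8
Turnaround (C−A): J1=1  J2=20  J3=3
Waiting = turnaround − burst: J1=0, J2=2, J3=0
Total waiting = 0 + 2 + 0 = 2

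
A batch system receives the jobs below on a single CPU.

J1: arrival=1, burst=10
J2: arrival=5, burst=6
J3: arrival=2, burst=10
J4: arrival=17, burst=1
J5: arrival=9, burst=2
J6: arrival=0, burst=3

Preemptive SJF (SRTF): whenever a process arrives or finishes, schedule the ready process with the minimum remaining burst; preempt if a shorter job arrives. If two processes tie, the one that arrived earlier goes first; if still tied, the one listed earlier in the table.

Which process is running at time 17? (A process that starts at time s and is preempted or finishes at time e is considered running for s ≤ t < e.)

Schedule: | J6 0-3 | J1 3-5 | J2 5-11 | J5 11-13 | J1 13-17 | J4 17-18 | J1 18-22 | J3 22-32 |
Completion: J1=22  J2=11  J3=32  J4=18  J5=13  J6=3
Turnaround (C−A): J1=21  J2=6  J3=30  J4=1  J5=4  J6=3

J4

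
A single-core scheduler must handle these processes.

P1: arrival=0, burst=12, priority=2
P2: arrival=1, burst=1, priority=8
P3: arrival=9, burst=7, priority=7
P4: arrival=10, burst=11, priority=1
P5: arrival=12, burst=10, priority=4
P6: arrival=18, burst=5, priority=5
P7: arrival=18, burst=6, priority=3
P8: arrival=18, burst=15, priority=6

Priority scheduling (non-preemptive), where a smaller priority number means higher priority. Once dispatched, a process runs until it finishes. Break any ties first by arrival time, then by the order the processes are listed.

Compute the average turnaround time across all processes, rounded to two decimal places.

31.63

Gantt: | P1 0-12 | P4 12-23 | P7 23-29 | P5 29-39 | P6 39-44 | P8 44-59 | P3 59-66 | P2 66-67 |
Completion: P1=12  P2=67  P3=66  P4=23  P5=39  P6=44  P7=29  P8=59
Turnaround (C−A): P1=12  P2=66  P3=57  P4=13  P5=27  P6=26  P7=11  P8=41
Turnaround times: P1=12, P2=66, P3=57, P4=13, P5=27, P6=26, P7=11, P8=41
Average turnaround = (12+66+57+13+27+26+11+41) / 8 = 253/8 = 31.63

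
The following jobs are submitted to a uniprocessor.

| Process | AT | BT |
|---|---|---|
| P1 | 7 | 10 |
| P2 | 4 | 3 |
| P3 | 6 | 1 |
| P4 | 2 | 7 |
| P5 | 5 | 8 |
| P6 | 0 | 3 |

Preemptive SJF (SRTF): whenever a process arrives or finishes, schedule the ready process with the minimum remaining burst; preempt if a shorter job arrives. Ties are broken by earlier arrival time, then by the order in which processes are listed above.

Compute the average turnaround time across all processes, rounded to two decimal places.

Gantt: | P6 0-3 | P4 3-4 | P2 4-7 | P3 7-8 | P4 8-14 | P5 14-22 | P1 22-32 |
Completion: P1=32  P2=7  P3=8  P4=14  P5=22  P6=3
Turnaround (C−A): P1=25  P2=3  P3=2  P4=12  P5=17  P6=3
Turnaround times: P1=25, P2=3, P3=2, P4=12, P5=17, P6=3
Average turnaround = (25+3+2+12+17+3) / 6 = 62/6 = 10.33

10.33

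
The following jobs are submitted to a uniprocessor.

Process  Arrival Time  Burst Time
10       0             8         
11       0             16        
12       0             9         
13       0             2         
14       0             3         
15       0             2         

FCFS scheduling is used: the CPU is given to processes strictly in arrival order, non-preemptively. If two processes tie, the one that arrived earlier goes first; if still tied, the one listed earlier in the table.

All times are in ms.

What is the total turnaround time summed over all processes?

Timeline: | 10 0-8 | 11 8-24 | 12 24-33 | 13 33-35 | 14 35-38 | 15 38-40 |
Completion: 10=8  11=24  12=33  13=35  14=38  15=40
Turnaround (C−A): 10=8  11=24  12=33  13=35  14=38  15=40
Turnaround = completion − arrival: 10=8, 11=24, 12=33, 13=35, 14=38, 15=40
Total turnaround = 8 + 24 + 33 + 35 + 38 + 40 = 178

178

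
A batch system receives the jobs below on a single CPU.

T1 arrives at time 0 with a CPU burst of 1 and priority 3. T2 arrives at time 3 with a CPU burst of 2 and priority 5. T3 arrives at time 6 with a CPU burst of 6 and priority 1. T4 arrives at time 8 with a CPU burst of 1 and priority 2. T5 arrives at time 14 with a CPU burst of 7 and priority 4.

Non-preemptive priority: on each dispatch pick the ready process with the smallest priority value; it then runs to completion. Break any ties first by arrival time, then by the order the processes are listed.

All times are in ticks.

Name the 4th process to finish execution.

Gantt: | T1 0-1 | idle 1-3 | T2 3-5 | idle 5-6 | T3 6-12 | T4 12-13 | idle 13-14 | T5 14-21 |
Completion: T1=1  T2=5  T3=12  T4=13  T5=21
Turnaround (C−A): T1=1  T2=2  T3=6  T4=5  T5=7
Finish order: T1 → T2 → T3 → T4 → T5

T4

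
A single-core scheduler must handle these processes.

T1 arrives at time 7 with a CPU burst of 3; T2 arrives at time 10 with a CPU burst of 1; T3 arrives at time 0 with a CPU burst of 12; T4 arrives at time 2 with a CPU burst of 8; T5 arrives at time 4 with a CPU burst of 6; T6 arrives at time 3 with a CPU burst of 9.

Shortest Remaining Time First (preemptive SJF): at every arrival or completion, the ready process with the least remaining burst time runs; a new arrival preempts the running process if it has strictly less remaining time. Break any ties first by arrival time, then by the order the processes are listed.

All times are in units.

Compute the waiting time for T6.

17

Gantt: | T3 0-2 | T4 2-10 | T2 10-11 | T1 11-14 | T5 14-20 | T6 20-29 | T3 29-39 |
Completion: T1=14  T2=11  T3=39  T4=10  T5=20  T6=29
Turnaround (C−A): T1=7  T2=1  T3=39  T4=8  T5=16  T6=26
Waiting(T6) = turnaround − burst = 26 − 9 = 17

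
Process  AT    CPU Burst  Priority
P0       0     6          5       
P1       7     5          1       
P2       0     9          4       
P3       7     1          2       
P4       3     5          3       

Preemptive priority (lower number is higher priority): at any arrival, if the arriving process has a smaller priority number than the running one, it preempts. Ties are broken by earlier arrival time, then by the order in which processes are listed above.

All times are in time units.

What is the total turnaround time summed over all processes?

68

Timeline: | P2 0-3 | P4 3-7 | P1 7-12 | P3 12-13 | P4 13-14 | P2 14-20 | P0 20-26 |
Completion: P0=26  P1=12  P2=20  P3=13  P4=14
Turnaround (C−A): P0=26  P1=5  P2=20  P3=6  P4=11
Turnaround = completion − arrival: P0=26, P1=5, P2=20, P3=6, P4=11
Total turnaround = 26 + 5 + 20 + 6 + 11 = 68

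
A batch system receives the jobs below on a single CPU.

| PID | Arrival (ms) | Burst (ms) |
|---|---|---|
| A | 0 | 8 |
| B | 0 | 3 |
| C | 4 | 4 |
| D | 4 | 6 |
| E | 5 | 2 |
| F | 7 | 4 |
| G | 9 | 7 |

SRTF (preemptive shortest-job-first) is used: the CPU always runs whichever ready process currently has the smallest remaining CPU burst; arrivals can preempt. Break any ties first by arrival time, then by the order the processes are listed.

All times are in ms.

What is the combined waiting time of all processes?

52

Gantt: | B 0-3 | A 3-4 | C 4-5 | E 5-7 | C 7-10 | F 10-14 | D 14-20 | A 20-27 | G 27-34 |
Completion: A=27  B=3  C=10  D=20  E=7  F=14  G=34
Waiting = turnaround − burst: A=19, B=0, C=2, D=10, E=0, F=3, G=18
Total waiting = 19 + 0 + 2 + 10 + 0 + 3 + 18 = 52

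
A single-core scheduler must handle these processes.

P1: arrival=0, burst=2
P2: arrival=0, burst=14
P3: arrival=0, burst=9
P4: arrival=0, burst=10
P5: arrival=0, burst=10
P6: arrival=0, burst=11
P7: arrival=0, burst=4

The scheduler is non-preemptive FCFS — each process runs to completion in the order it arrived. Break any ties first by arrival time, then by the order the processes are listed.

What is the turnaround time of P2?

Schedule: | P1 0-2 | P2 2-16 | P3 16-25 | P4 25-35 | P5 35-45 | P6 45-56 | P7 56-60 |
Completion: P1=2  P2=16  P3=25  P4=35  P5=45  P6=56  P7=60
Turnaround(P2) = completion − arrival = 16 − 0 = 16

16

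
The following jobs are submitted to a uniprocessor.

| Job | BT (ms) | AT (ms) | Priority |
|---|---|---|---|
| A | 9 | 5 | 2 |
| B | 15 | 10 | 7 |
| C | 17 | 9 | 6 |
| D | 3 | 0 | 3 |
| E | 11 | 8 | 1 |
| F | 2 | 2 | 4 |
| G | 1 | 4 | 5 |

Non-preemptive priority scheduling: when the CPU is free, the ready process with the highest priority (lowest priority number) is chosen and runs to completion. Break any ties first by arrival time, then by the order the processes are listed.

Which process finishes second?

Timeline: | D 0-3 | F 3-5 | A 5-14 | E 14-25 | G 25-26 | C 26-43 | B 43-58 |
Completion: A=14  B=58  C=43  D=3  E=25  F=5  G=26
Turnaround (C−A): A=9  B=48  C=34  D=3  E=17  F=3  G=22
Finish order: D → F → A → E → G → C → B

F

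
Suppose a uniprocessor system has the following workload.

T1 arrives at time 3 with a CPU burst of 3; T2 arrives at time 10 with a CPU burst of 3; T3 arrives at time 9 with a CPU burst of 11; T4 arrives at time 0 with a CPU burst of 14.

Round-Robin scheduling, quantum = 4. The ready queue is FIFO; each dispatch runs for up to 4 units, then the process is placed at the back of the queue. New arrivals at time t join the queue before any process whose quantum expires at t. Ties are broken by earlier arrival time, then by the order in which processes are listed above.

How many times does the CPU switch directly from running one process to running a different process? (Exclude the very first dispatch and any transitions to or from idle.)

8

Timeline: | T4 0-4 | T1 4-7 | T4 7-11 | T3 11-15 | T2 15-18 | T4 18-22 | T3 22-26 | T4 26-28 | T3 28-31 |
Completion: T1=7  T2=18  T3=31  T4=28
Turnaround (C−A): T1=4  T2=8  T3=22  T4=28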